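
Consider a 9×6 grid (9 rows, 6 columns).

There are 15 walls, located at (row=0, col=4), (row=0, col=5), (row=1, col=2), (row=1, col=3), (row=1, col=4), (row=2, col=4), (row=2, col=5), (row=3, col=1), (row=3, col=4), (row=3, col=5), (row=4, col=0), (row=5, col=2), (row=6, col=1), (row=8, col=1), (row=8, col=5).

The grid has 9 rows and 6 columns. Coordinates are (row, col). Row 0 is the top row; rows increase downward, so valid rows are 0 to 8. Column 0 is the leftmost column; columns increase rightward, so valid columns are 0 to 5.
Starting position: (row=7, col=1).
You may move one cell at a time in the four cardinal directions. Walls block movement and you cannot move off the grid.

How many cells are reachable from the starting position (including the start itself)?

Answer: Reachable cells: 38

Derivation:
BFS flood-fill from (row=7, col=1):
  Distance 0: (row=7, col=1)
  Distance 1: (row=7, col=0), (row=7, col=2)
  Distance 2: (row=6, col=0), (row=6, col=2), (row=7, col=3), (row=8, col=0), (row=8, col=2)
  Distance 3: (row=5, col=0), (row=6, col=3), (row=7, col=4), (row=8, col=3)
  Distance 4: (row=5, col=1), (row=5, col=3), (row=6, col=4), (row=7, col=5), (row=8, col=4)
  Distance 5: (row=4, col=1), (row=4, col=3), (row=5, col=4), (row=6, col=5)
  Distance 6: (row=3, col=3), (row=4, col=2), (row=4, col=4), (row=5, col=5)
  Distance 7: (row=2, col=3), (row=3, col=2), (row=4, col=5)
  Distance 8: (row=2, col=2)
  Distance 9: (row=2, col=1)
  Distance 10: (row=1, col=1), (row=2, col=0)
  Distance 11: (row=0, col=1), (row=1, col=0), (row=3, col=0)
  Distance 12: (row=0, col=0), (row=0, col=2)
  Distance 13: (row=0, col=3)
Total reachable: 38 (grid has 39 open cells total)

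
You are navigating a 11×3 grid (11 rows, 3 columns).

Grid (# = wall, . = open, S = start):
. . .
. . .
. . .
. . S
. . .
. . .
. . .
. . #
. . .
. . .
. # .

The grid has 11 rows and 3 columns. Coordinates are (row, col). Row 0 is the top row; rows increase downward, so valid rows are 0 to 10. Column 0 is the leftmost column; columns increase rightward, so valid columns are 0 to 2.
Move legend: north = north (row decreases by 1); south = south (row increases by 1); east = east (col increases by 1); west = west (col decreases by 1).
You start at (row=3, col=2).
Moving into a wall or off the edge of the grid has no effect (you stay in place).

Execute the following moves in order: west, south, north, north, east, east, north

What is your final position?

Answer: Final position: (row=1, col=2)

Derivation:
Start: (row=3, col=2)
  west (west): (row=3, col=2) -> (row=3, col=1)
  south (south): (row=3, col=1) -> (row=4, col=1)
  north (north): (row=4, col=1) -> (row=3, col=1)
  north (north): (row=3, col=1) -> (row=2, col=1)
  east (east): (row=2, col=1) -> (row=2, col=2)
  east (east): blocked, stay at (row=2, col=2)
  north (north): (row=2, col=2) -> (row=1, col=2)
Final: (row=1, col=2)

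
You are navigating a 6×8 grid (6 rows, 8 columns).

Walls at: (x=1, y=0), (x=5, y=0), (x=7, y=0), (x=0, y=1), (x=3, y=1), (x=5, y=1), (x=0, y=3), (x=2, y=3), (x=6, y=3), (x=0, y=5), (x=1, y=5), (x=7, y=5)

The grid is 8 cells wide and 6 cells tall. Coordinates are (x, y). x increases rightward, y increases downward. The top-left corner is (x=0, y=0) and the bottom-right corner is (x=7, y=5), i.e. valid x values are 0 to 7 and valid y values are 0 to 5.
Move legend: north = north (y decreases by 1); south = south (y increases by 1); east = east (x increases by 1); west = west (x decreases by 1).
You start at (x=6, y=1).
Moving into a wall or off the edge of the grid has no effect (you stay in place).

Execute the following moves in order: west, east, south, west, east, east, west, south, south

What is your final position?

Answer: Final position: (x=6, y=2)

Derivation:
Start: (x=6, y=1)
  west (west): blocked, stay at (x=6, y=1)
  east (east): (x=6, y=1) -> (x=7, y=1)
  south (south): (x=7, y=1) -> (x=7, y=2)
  west (west): (x=7, y=2) -> (x=6, y=2)
  east (east): (x=6, y=2) -> (x=7, y=2)
  east (east): blocked, stay at (x=7, y=2)
  west (west): (x=7, y=2) -> (x=6, y=2)
  south (south): blocked, stay at (x=6, y=2)
  south (south): blocked, stay at (x=6, y=2)
Final: (x=6, y=2)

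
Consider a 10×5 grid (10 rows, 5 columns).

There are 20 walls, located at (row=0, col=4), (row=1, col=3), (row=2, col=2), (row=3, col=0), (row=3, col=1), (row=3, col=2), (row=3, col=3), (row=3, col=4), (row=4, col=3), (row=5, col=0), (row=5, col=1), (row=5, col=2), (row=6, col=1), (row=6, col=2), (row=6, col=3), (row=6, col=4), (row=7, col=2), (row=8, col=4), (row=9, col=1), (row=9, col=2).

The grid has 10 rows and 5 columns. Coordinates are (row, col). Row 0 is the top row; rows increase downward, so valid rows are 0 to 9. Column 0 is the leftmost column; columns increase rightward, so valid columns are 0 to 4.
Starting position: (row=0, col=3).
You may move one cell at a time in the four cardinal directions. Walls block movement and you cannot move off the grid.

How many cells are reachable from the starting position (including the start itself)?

BFS flood-fill from (row=0, col=3):
  Distance 0: (row=0, col=3)
  Distance 1: (row=0, col=2)
  Distance 2: (row=0, col=1), (row=1, col=2)
  Distance 3: (row=0, col=0), (row=1, col=1)
  Distance 4: (row=1, col=0), (row=2, col=1)
  Distance 5: (row=2, col=0)
Total reachable: 9 (grid has 30 open cells total)

Answer: Reachable cells: 9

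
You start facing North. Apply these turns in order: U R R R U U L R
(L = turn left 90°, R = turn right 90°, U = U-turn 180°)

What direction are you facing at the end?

Answer: Final heading: East

Derivation:
Start: North
  U (U-turn (180°)) -> South
  R (right (90° clockwise)) -> West
  R (right (90° clockwise)) -> North
  R (right (90° clockwise)) -> East
  U (U-turn (180°)) -> West
  U (U-turn (180°)) -> East
  L (left (90° counter-clockwise)) -> North
  R (right (90° clockwise)) -> East
Final: East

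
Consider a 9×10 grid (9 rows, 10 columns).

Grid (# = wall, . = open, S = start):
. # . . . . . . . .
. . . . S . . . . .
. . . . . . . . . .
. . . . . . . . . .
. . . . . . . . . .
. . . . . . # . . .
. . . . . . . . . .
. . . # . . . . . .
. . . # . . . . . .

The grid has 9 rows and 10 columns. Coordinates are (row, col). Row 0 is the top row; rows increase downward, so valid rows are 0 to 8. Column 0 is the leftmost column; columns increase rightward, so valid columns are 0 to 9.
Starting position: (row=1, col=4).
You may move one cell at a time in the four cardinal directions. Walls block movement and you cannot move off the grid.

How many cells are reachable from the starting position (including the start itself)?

Answer: Reachable cells: 86

Derivation:
BFS flood-fill from (row=1, col=4):
  Distance 0: (row=1, col=4)
  Distance 1: (row=0, col=4), (row=1, col=3), (row=1, col=5), (row=2, col=4)
  Distance 2: (row=0, col=3), (row=0, col=5), (row=1, col=2), (row=1, col=6), (row=2, col=3), (row=2, col=5), (row=3, col=4)
  Distance 3: (row=0, col=2), (row=0, col=6), (row=1, col=1), (row=1, col=7), (row=2, col=2), (row=2, col=6), (row=3, col=3), (row=3, col=5), (row=4, col=4)
  Distance 4: (row=0, col=7), (row=1, col=0), (row=1, col=8), (row=2, col=1), (row=2, col=7), (row=3, col=2), (row=3, col=6), (row=4, col=3), (row=4, col=5), (row=5, col=4)
  Distance 5: (row=0, col=0), (row=0, col=8), (row=1, col=9), (row=2, col=0), (row=2, col=8), (row=3, col=1), (row=3, col=7), (row=4, col=2), (row=4, col=6), (row=5, col=3), (row=5, col=5), (row=6, col=4)
  Distance 6: (row=0, col=9), (row=2, col=9), (row=3, col=0), (row=3, col=8), (row=4, col=1), (row=4, col=7), (row=5, col=2), (row=6, col=3), (row=6, col=5), (row=7, col=4)
  Distance 7: (row=3, col=9), (row=4, col=0), (row=4, col=8), (row=5, col=1), (row=5, col=7), (row=6, col=2), (row=6, col=6), (row=7, col=5), (row=8, col=4)
  Distance 8: (row=4, col=9), (row=5, col=0), (row=5, col=8), (row=6, col=1), (row=6, col=7), (row=7, col=2), (row=7, col=6), (row=8, col=5)
  Distance 9: (row=5, col=9), (row=6, col=0), (row=6, col=8), (row=7, col=1), (row=7, col=7), (row=8, col=2), (row=8, col=6)
  Distance 10: (row=6, col=9), (row=7, col=0), (row=7, col=8), (row=8, col=1), (row=8, col=7)
  Distance 11: (row=7, col=9), (row=8, col=0), (row=8, col=8)
  Distance 12: (row=8, col=9)
Total reachable: 86 (grid has 86 open cells total)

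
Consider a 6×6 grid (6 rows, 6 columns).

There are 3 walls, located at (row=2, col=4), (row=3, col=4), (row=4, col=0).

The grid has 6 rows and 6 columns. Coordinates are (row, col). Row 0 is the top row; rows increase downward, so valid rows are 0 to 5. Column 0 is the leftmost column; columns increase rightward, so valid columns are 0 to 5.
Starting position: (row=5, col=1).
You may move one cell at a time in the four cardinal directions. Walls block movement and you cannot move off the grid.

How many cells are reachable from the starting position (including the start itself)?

Answer: Reachable cells: 33

Derivation:
BFS flood-fill from (row=5, col=1):
  Distance 0: (row=5, col=1)
  Distance 1: (row=4, col=1), (row=5, col=0), (row=5, col=2)
  Distance 2: (row=3, col=1), (row=4, col=2), (row=5, col=3)
  Distance 3: (row=2, col=1), (row=3, col=0), (row=3, col=2), (row=4, col=3), (row=5, col=4)
  Distance 4: (row=1, col=1), (row=2, col=0), (row=2, col=2), (row=3, col=3), (row=4, col=4), (row=5, col=5)
  Distance 5: (row=0, col=1), (row=1, col=0), (row=1, col=2), (row=2, col=3), (row=4, col=5)
  Distance 6: (row=0, col=0), (row=0, col=2), (row=1, col=3), (row=3, col=5)
  Distance 7: (row=0, col=3), (row=1, col=4), (row=2, col=5)
  Distance 8: (row=0, col=4), (row=1, col=5)
  Distance 9: (row=0, col=5)
Total reachable: 33 (grid has 33 open cells total)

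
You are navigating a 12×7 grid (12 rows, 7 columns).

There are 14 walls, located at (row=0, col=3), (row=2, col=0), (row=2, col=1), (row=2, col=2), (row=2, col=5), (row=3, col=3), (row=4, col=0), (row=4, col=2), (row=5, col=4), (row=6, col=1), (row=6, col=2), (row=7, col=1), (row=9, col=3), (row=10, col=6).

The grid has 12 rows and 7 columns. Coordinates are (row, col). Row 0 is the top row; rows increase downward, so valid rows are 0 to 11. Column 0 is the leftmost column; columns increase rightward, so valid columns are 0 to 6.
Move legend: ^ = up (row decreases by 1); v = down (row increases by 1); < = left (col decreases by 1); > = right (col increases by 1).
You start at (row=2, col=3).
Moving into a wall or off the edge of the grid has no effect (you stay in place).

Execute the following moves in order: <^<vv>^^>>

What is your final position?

Start: (row=2, col=3)
  < (left): blocked, stay at (row=2, col=3)
  ^ (up): (row=2, col=3) -> (row=1, col=3)
  < (left): (row=1, col=3) -> (row=1, col=2)
  v (down): blocked, stay at (row=1, col=2)
  v (down): blocked, stay at (row=1, col=2)
  > (right): (row=1, col=2) -> (row=1, col=3)
  ^ (up): blocked, stay at (row=1, col=3)
  ^ (up): blocked, stay at (row=1, col=3)
  > (right): (row=1, col=3) -> (row=1, col=4)
  > (right): (row=1, col=4) -> (row=1, col=5)
Final: (row=1, col=5)

Answer: Final position: (row=1, col=5)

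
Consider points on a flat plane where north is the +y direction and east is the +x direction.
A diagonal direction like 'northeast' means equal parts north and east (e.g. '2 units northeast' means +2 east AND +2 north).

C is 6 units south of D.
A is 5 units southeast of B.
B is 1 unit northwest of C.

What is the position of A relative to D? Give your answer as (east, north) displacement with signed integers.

Answer: A is at (east=4, north=-10) relative to D.

Derivation:
Place D at the origin (east=0, north=0).
  C is 6 units south of D: delta (east=+0, north=-6); C at (east=0, north=-6).
  B is 1 unit northwest of C: delta (east=-1, north=+1); B at (east=-1, north=-5).
  A is 5 units southeast of B: delta (east=+5, north=-5); A at (east=4, north=-10).
Therefore A relative to D: (east=4, north=-10).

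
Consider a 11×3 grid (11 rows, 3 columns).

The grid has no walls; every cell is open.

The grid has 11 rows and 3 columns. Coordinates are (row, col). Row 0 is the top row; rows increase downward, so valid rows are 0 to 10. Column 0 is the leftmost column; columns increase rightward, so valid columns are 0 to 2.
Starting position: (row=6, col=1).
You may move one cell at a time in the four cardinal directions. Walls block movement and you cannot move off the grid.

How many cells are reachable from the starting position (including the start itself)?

BFS flood-fill from (row=6, col=1):
  Distance 0: (row=6, col=1)
  Distance 1: (row=5, col=1), (row=6, col=0), (row=6, col=2), (row=7, col=1)
  Distance 2: (row=4, col=1), (row=5, col=0), (row=5, col=2), (row=7, col=0), (row=7, col=2), (row=8, col=1)
  Distance 3: (row=3, col=1), (row=4, col=0), (row=4, col=2), (row=8, col=0), (row=8, col=2), (row=9, col=1)
  Distance 4: (row=2, col=1), (row=3, col=0), (row=3, col=2), (row=9, col=0), (row=9, col=2), (row=10, col=1)
  Distance 5: (row=1, col=1), (row=2, col=0), (row=2, col=2), (row=10, col=0), (row=10, col=2)
  Distance 6: (row=0, col=1), (row=1, col=0), (row=1, col=2)
  Distance 7: (row=0, col=0), (row=0, col=2)
Total reachable: 33 (grid has 33 open cells total)

Answer: Reachable cells: 33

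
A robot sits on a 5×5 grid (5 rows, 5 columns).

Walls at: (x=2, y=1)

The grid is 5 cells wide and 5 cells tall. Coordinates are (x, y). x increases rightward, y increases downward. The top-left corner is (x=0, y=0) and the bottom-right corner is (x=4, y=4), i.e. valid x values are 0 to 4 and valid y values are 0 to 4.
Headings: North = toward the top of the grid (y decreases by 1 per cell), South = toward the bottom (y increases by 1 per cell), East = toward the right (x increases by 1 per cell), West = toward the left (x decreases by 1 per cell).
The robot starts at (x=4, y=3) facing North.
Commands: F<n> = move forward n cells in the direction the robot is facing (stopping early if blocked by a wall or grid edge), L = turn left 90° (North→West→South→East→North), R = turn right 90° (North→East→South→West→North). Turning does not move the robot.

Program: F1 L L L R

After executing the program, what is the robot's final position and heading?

Answer: Final position: (x=4, y=2), facing South

Derivation:
Start: (x=4, y=3), facing North
  F1: move forward 1, now at (x=4, y=2)
  L: turn left, now facing West
  L: turn left, now facing South
  L: turn left, now facing East
  R: turn right, now facing South
Final: (x=4, y=2), facing South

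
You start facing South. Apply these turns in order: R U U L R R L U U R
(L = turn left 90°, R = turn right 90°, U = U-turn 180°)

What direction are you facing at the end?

Answer: Final heading: North

Derivation:
Start: South
  R (right (90° clockwise)) -> West
  U (U-turn (180°)) -> East
  U (U-turn (180°)) -> West
  L (left (90° counter-clockwise)) -> South
  R (right (90° clockwise)) -> West
  R (right (90° clockwise)) -> North
  L (left (90° counter-clockwise)) -> West
  U (U-turn (180°)) -> East
  U (U-turn (180°)) -> West
  R (right (90° clockwise)) -> North
Final: North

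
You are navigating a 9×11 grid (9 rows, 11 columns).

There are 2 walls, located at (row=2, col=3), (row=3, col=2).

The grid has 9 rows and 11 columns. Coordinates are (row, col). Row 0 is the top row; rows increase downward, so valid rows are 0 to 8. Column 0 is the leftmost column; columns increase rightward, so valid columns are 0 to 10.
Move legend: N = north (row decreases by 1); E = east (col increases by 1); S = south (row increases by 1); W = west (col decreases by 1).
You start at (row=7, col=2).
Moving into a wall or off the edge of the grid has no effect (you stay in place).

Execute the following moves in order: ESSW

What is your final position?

Answer: Final position: (row=8, col=2)

Derivation:
Start: (row=7, col=2)
  E (east): (row=7, col=2) -> (row=7, col=3)
  S (south): (row=7, col=3) -> (row=8, col=3)
  S (south): blocked, stay at (row=8, col=3)
  W (west): (row=8, col=3) -> (row=8, col=2)
Final: (row=8, col=2)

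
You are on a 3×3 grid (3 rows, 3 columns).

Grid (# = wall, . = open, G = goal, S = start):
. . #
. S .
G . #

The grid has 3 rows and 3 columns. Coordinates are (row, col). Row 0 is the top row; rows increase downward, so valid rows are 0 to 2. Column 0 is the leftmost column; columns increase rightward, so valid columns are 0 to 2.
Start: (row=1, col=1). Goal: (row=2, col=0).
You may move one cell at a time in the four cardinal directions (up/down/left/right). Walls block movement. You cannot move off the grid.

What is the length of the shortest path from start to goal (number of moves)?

Answer: Shortest path length: 2

Derivation:
BFS from (row=1, col=1) until reaching (row=2, col=0):
  Distance 0: (row=1, col=1)
  Distance 1: (row=0, col=1), (row=1, col=0), (row=1, col=2), (row=2, col=1)
  Distance 2: (row=0, col=0), (row=2, col=0)  <- goal reached here
One shortest path (2 moves): (row=1, col=1) -> (row=1, col=0) -> (row=2, col=0)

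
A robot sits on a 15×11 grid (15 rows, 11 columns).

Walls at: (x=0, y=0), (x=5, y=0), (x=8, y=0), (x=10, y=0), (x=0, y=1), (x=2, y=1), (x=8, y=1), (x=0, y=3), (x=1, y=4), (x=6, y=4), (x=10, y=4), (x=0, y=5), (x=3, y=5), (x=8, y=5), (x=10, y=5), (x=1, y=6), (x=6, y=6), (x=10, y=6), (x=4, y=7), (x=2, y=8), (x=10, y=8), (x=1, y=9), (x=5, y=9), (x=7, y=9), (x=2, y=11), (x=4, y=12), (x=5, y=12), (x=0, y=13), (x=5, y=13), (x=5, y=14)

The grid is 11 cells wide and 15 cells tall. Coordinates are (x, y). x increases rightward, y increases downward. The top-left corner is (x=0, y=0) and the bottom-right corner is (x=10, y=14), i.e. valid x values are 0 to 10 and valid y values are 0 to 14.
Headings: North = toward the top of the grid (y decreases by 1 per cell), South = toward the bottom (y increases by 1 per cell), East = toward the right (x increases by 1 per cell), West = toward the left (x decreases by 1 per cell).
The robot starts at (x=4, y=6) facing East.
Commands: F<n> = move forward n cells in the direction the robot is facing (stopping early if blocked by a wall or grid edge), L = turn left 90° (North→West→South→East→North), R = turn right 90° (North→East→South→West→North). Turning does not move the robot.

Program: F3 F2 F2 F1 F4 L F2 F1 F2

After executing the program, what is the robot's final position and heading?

Start: (x=4, y=6), facing East
  F3: move forward 1/3 (blocked), now at (x=5, y=6)
  F2: move forward 0/2 (blocked), now at (x=5, y=6)
  F2: move forward 0/2 (blocked), now at (x=5, y=6)
  F1: move forward 0/1 (blocked), now at (x=5, y=6)
  F4: move forward 0/4 (blocked), now at (x=5, y=6)
  L: turn left, now facing North
  F2: move forward 2, now at (x=5, y=4)
  F1: move forward 1, now at (x=5, y=3)
  F2: move forward 2, now at (x=5, y=1)
Final: (x=5, y=1), facing North

Answer: Final position: (x=5, y=1), facing North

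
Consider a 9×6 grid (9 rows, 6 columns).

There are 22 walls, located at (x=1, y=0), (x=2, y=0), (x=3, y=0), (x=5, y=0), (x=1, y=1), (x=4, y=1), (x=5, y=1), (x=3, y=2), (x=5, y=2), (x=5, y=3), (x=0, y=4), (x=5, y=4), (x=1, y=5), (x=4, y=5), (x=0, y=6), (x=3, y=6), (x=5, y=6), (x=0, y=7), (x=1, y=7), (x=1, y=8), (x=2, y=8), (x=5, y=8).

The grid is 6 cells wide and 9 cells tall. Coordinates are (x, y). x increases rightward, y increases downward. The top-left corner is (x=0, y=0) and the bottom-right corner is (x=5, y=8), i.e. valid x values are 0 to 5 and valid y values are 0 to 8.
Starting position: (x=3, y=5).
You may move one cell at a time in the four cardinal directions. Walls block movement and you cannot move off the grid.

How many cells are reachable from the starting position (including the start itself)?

BFS flood-fill from (x=3, y=5):
  Distance 0: (x=3, y=5)
  Distance 1: (x=3, y=4), (x=2, y=5)
  Distance 2: (x=3, y=3), (x=2, y=4), (x=4, y=4), (x=2, y=6)
  Distance 3: (x=2, y=3), (x=4, y=3), (x=1, y=4), (x=1, y=6), (x=2, y=7)
  Distance 4: (x=2, y=2), (x=4, y=2), (x=1, y=3), (x=3, y=7)
  Distance 5: (x=2, y=1), (x=1, y=2), (x=0, y=3), (x=4, y=7), (x=3, y=8)
  Distance 6: (x=3, y=1), (x=0, y=2), (x=4, y=6), (x=5, y=7), (x=4, y=8)
  Distance 7: (x=0, y=1)
  Distance 8: (x=0, y=0)
Total reachable: 28 (grid has 32 open cells total)

Answer: Reachable cells: 28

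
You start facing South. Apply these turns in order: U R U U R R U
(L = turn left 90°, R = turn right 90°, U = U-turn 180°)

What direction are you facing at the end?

Start: South
  U (U-turn (180°)) -> North
  R (right (90° clockwise)) -> East
  U (U-turn (180°)) -> West
  U (U-turn (180°)) -> East
  R (right (90° clockwise)) -> South
  R (right (90° clockwise)) -> West
  U (U-turn (180°)) -> East
Final: East

Answer: Final heading: East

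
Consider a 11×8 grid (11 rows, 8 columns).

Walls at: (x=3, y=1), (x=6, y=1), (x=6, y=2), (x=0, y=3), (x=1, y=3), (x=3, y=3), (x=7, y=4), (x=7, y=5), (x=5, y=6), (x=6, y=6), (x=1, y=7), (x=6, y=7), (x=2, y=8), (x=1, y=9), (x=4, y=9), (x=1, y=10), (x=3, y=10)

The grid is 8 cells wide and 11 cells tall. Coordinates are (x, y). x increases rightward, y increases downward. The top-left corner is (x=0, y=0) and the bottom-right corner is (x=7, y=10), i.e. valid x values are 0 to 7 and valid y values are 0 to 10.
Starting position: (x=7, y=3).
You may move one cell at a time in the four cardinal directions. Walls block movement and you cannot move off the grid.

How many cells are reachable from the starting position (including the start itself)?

Answer: Reachable cells: 71

Derivation:
BFS flood-fill from (x=7, y=3):
  Distance 0: (x=7, y=3)
  Distance 1: (x=7, y=2), (x=6, y=3)
  Distance 2: (x=7, y=1), (x=5, y=3), (x=6, y=4)
  Distance 3: (x=7, y=0), (x=5, y=2), (x=4, y=3), (x=5, y=4), (x=6, y=5)
  Distance 4: (x=6, y=0), (x=5, y=1), (x=4, y=2), (x=4, y=4), (x=5, y=5)
  Distance 5: (x=5, y=0), (x=4, y=1), (x=3, y=2), (x=3, y=4), (x=4, y=5)
  Distance 6: (x=4, y=0), (x=2, y=2), (x=2, y=4), (x=3, y=5), (x=4, y=6)
  Distance 7: (x=3, y=0), (x=2, y=1), (x=1, y=2), (x=2, y=3), (x=1, y=4), (x=2, y=5), (x=3, y=6), (x=4, y=7)
  Distance 8: (x=2, y=0), (x=1, y=1), (x=0, y=2), (x=0, y=4), (x=1, y=5), (x=2, y=6), (x=3, y=7), (x=5, y=7), (x=4, y=8)
  Distance 9: (x=1, y=0), (x=0, y=1), (x=0, y=5), (x=1, y=6), (x=2, y=7), (x=3, y=8), (x=5, y=8)
  Distance 10: (x=0, y=0), (x=0, y=6), (x=6, y=8), (x=3, y=9), (x=5, y=9)
  Distance 11: (x=0, y=7), (x=7, y=8), (x=2, y=9), (x=6, y=9), (x=5, y=10)
  Distance 12: (x=7, y=7), (x=0, y=8), (x=7, y=9), (x=2, y=10), (x=4, y=10), (x=6, y=10)
  Distance 13: (x=7, y=6), (x=1, y=8), (x=0, y=9), (x=7, y=10)
  Distance 14: (x=0, y=10)
Total reachable: 71 (grid has 71 open cells total)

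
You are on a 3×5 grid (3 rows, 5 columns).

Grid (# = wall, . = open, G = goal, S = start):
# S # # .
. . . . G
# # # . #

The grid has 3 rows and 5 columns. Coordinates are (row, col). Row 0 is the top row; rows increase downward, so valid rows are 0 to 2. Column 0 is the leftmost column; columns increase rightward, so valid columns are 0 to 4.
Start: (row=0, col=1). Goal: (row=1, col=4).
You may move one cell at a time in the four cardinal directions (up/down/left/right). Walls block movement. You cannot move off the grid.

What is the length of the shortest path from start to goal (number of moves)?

BFS from (row=0, col=1) until reaching (row=1, col=4):
  Distance 0: (row=0, col=1)
  Distance 1: (row=1, col=1)
  Distance 2: (row=1, col=0), (row=1, col=2)
  Distance 3: (row=1, col=3)
  Distance 4: (row=1, col=4), (row=2, col=3)  <- goal reached here
One shortest path (4 moves): (row=0, col=1) -> (row=1, col=1) -> (row=1, col=2) -> (row=1, col=3) -> (row=1, col=4)

Answer: Shortest path length: 4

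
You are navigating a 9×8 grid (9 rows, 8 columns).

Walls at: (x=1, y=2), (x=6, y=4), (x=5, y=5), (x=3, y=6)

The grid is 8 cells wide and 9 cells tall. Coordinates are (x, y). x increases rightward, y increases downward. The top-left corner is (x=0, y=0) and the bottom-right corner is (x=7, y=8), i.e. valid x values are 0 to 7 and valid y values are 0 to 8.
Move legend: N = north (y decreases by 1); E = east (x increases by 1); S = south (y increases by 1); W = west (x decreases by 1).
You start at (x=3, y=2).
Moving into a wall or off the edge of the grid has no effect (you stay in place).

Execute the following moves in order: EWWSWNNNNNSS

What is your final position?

Answer: Final position: (x=1, y=5)

Derivation:
Start: (x=3, y=2)
  E (east): (x=3, y=2) -> (x=4, y=2)
  W (west): (x=4, y=2) -> (x=3, y=2)
  W (west): (x=3, y=2) -> (x=2, y=2)
  S (south): (x=2, y=2) -> (x=2, y=3)
  W (west): (x=2, y=3) -> (x=1, y=3)
  [×5]N (north): blocked, stay at (x=1, y=3)
  S (south): (x=1, y=3) -> (x=1, y=4)
  S (south): (x=1, y=4) -> (x=1, y=5)
Final: (x=1, y=5)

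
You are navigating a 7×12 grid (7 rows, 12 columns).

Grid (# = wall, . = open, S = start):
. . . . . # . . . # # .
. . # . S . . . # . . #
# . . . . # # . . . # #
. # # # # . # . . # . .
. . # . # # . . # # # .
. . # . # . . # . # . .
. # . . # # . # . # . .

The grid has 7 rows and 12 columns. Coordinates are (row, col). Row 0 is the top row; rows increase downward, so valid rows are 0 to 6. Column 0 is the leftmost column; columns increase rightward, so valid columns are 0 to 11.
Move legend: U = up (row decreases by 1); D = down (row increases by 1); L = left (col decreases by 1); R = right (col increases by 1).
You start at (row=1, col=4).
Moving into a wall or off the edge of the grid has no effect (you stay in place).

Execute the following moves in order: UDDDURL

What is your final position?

Answer: Final position: (row=1, col=4)

Derivation:
Start: (row=1, col=4)
  U (up): (row=1, col=4) -> (row=0, col=4)
  D (down): (row=0, col=4) -> (row=1, col=4)
  D (down): (row=1, col=4) -> (row=2, col=4)
  D (down): blocked, stay at (row=2, col=4)
  U (up): (row=2, col=4) -> (row=1, col=4)
  R (right): (row=1, col=4) -> (row=1, col=5)
  L (left): (row=1, col=5) -> (row=1, col=4)
Final: (row=1, col=4)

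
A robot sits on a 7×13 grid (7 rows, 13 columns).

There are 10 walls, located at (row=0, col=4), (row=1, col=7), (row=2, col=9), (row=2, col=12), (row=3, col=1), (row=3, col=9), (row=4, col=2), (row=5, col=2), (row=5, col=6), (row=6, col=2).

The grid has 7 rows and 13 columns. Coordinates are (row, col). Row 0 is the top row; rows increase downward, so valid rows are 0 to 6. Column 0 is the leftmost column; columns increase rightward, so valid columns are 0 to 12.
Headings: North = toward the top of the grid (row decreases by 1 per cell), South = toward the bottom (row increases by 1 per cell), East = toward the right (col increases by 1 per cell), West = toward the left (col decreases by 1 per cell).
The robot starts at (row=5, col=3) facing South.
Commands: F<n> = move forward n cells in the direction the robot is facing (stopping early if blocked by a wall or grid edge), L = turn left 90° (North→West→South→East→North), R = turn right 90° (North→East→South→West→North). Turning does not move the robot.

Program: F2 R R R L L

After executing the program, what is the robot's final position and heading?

Answer: Final position: (row=6, col=3), facing West

Derivation:
Start: (row=5, col=3), facing South
  F2: move forward 1/2 (blocked), now at (row=6, col=3)
  R: turn right, now facing West
  R: turn right, now facing North
  R: turn right, now facing East
  L: turn left, now facing North
  L: turn left, now facing West
Final: (row=6, col=3), facing West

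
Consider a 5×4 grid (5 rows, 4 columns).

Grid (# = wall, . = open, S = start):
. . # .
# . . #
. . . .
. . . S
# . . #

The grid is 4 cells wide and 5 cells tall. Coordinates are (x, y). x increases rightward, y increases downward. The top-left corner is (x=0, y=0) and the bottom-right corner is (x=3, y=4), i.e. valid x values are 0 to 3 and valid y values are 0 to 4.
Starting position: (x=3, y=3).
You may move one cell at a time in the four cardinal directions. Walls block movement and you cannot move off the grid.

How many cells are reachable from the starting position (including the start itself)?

Answer: Reachable cells: 14

Derivation:
BFS flood-fill from (x=3, y=3):
  Distance 0: (x=3, y=3)
  Distance 1: (x=3, y=2), (x=2, y=3)
  Distance 2: (x=2, y=2), (x=1, y=3), (x=2, y=4)
  Distance 3: (x=2, y=1), (x=1, y=2), (x=0, y=3), (x=1, y=4)
  Distance 4: (x=1, y=1), (x=0, y=2)
  Distance 5: (x=1, y=0)
  Distance 6: (x=0, y=0)
Total reachable: 14 (grid has 15 open cells total)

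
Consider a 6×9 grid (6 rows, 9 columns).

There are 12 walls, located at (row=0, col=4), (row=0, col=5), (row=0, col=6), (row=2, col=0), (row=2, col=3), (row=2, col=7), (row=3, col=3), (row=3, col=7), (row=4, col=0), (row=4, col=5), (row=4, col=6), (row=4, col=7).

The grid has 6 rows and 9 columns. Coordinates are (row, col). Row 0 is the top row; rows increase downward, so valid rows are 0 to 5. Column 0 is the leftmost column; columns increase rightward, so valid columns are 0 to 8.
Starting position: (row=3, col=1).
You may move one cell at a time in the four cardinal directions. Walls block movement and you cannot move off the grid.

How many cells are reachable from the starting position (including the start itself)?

BFS flood-fill from (row=3, col=1):
  Distance 0: (row=3, col=1)
  Distance 1: (row=2, col=1), (row=3, col=0), (row=3, col=2), (row=4, col=1)
  Distance 2: (row=1, col=1), (row=2, col=2), (row=4, col=2), (row=5, col=1)
  Distance 3: (row=0, col=1), (row=1, col=0), (row=1, col=2), (row=4, col=3), (row=5, col=0), (row=5, col=2)
  Distance 4: (row=0, col=0), (row=0, col=2), (row=1, col=3), (row=4, col=4), (row=5, col=3)
  Distance 5: (row=0, col=3), (row=1, col=4), (row=3, col=4), (row=5, col=4)
  Distance 6: (row=1, col=5), (row=2, col=4), (row=3, col=5), (row=5, col=5)
  Distance 7: (row=1, col=6), (row=2, col=5), (row=3, col=6), (row=5, col=6)
  Distance 8: (row=1, col=7), (row=2, col=6), (row=5, col=7)
  Distance 9: (row=0, col=7), (row=1, col=8), (row=5, col=8)
  Distance 10: (row=0, col=8), (row=2, col=8), (row=4, col=8)
  Distance 11: (row=3, col=8)
Total reachable: 42 (grid has 42 open cells total)

Answer: Reachable cells: 42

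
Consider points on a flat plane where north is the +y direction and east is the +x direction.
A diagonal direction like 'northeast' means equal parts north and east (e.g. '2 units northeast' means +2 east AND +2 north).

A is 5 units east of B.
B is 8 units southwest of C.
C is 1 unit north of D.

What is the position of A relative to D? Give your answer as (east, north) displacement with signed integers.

Answer: A is at (east=-3, north=-7) relative to D.

Derivation:
Place D at the origin (east=0, north=0).
  C is 1 unit north of D: delta (east=+0, north=+1); C at (east=0, north=1).
  B is 8 units southwest of C: delta (east=-8, north=-8); B at (east=-8, north=-7).
  A is 5 units east of B: delta (east=+5, north=+0); A at (east=-3, north=-7).
Therefore A relative to D: (east=-3, north=-7).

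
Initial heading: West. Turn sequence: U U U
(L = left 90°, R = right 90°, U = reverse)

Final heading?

Answer: Final heading: East

Derivation:
Start: West
  U (U-turn (180°)) -> East
  U (U-turn (180°)) -> West
  U (U-turn (180°)) -> East
Final: East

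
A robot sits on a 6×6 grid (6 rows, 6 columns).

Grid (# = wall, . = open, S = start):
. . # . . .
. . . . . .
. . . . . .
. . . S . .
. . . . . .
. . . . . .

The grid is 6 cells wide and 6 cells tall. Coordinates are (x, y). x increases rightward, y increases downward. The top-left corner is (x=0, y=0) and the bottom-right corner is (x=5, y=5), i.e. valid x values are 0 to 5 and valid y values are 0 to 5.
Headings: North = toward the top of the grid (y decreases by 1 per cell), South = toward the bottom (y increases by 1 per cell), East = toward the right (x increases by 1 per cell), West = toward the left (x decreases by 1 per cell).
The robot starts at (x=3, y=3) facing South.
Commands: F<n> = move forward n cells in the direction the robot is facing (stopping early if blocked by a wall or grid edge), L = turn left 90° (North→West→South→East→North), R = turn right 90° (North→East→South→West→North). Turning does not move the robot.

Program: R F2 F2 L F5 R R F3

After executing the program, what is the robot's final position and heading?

Start: (x=3, y=3), facing South
  R: turn right, now facing West
  F2: move forward 2, now at (x=1, y=3)
  F2: move forward 1/2 (blocked), now at (x=0, y=3)
  L: turn left, now facing South
  F5: move forward 2/5 (blocked), now at (x=0, y=5)
  R: turn right, now facing West
  R: turn right, now facing North
  F3: move forward 3, now at (x=0, y=2)
Final: (x=0, y=2), facing North

Answer: Final position: (x=0, y=2), facing North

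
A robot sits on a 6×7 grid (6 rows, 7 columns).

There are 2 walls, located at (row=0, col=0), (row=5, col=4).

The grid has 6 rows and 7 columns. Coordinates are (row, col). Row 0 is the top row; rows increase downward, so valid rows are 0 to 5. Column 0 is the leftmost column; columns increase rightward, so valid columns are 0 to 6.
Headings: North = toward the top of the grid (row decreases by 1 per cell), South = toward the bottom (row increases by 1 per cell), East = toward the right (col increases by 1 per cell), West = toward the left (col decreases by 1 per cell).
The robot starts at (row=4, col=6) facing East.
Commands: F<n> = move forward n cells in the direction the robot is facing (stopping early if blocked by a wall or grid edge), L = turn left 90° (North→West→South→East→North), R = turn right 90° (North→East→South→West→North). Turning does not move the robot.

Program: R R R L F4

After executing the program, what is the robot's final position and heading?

Answer: Final position: (row=4, col=2), facing West

Derivation:
Start: (row=4, col=6), facing East
  R: turn right, now facing South
  R: turn right, now facing West
  R: turn right, now facing North
  L: turn left, now facing West
  F4: move forward 4, now at (row=4, col=2)
Final: (row=4, col=2), facing West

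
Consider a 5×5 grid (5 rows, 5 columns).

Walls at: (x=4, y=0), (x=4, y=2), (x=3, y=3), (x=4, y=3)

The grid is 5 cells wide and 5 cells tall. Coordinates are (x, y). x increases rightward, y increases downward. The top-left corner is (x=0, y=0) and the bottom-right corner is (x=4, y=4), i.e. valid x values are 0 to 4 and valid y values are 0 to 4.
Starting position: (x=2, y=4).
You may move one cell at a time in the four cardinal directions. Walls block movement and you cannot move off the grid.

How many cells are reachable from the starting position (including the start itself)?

BFS flood-fill from (x=2, y=4):
  Distance 0: (x=2, y=4)
  Distance 1: (x=2, y=3), (x=1, y=4), (x=3, y=4)
  Distance 2: (x=2, y=2), (x=1, y=3), (x=0, y=4), (x=4, y=4)
  Distance 3: (x=2, y=1), (x=1, y=2), (x=3, y=2), (x=0, y=3)
  Distance 4: (x=2, y=0), (x=1, y=1), (x=3, y=1), (x=0, y=2)
  Distance 5: (x=1, y=0), (x=3, y=0), (x=0, y=1), (x=4, y=1)
  Distance 6: (x=0, y=0)
Total reachable: 21 (grid has 21 open cells total)

Answer: Reachable cells: 21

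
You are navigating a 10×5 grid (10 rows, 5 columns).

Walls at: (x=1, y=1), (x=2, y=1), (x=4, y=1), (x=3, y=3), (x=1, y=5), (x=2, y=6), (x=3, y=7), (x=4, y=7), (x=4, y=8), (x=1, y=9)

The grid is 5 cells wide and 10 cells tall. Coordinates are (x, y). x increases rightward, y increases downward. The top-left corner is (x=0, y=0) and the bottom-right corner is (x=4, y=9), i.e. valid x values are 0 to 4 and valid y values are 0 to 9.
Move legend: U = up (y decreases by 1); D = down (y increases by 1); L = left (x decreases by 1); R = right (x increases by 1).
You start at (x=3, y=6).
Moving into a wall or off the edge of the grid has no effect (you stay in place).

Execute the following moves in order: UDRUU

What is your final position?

Answer: Final position: (x=4, y=4)

Derivation:
Start: (x=3, y=6)
  U (up): (x=3, y=6) -> (x=3, y=5)
  D (down): (x=3, y=5) -> (x=3, y=6)
  R (right): (x=3, y=6) -> (x=4, y=6)
  U (up): (x=4, y=6) -> (x=4, y=5)
  U (up): (x=4, y=5) -> (x=4, y=4)
Final: (x=4, y=4)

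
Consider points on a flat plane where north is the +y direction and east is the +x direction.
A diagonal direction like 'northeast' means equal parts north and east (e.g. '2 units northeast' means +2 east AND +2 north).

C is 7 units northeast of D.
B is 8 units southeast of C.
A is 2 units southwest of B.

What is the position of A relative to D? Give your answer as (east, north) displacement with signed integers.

Answer: A is at (east=13, north=-3) relative to D.

Derivation:
Place D at the origin (east=0, north=0).
  C is 7 units northeast of D: delta (east=+7, north=+7); C at (east=7, north=7).
  B is 8 units southeast of C: delta (east=+8, north=-8); B at (east=15, north=-1).
  A is 2 units southwest of B: delta (east=-2, north=-2); A at (east=13, north=-3).
Therefore A relative to D: (east=13, north=-3).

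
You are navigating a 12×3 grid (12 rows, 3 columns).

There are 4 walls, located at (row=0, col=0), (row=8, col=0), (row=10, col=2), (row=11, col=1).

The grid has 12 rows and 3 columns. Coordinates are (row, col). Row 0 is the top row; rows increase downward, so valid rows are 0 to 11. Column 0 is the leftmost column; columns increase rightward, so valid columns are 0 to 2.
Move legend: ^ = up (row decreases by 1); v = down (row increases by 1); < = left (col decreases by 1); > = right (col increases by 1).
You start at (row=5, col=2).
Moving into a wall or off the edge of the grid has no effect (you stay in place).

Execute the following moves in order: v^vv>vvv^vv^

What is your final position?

Start: (row=5, col=2)
  v (down): (row=5, col=2) -> (row=6, col=2)
  ^ (up): (row=6, col=2) -> (row=5, col=2)
  v (down): (row=5, col=2) -> (row=6, col=2)
  v (down): (row=6, col=2) -> (row=7, col=2)
  > (right): blocked, stay at (row=7, col=2)
  v (down): (row=7, col=2) -> (row=8, col=2)
  v (down): (row=8, col=2) -> (row=9, col=2)
  v (down): blocked, stay at (row=9, col=2)
  ^ (up): (row=9, col=2) -> (row=8, col=2)
  v (down): (row=8, col=2) -> (row=9, col=2)
  v (down): blocked, stay at (row=9, col=2)
  ^ (up): (row=9, col=2) -> (row=8, col=2)
Final: (row=8, col=2)

Answer: Final position: (row=8, col=2)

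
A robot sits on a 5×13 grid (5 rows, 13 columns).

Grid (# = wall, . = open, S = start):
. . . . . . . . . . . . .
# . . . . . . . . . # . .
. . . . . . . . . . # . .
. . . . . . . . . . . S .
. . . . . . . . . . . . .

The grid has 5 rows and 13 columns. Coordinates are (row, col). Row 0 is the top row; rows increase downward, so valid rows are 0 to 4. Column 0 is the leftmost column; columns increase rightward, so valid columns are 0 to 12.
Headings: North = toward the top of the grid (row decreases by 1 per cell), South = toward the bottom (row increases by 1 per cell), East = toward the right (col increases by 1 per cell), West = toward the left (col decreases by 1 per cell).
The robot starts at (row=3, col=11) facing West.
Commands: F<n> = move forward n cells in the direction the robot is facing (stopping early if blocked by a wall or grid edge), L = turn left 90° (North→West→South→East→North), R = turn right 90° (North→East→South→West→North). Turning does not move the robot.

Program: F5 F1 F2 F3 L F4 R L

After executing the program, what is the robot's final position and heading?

Start: (row=3, col=11), facing West
  F5: move forward 5, now at (row=3, col=6)
  F1: move forward 1, now at (row=3, col=5)
  F2: move forward 2, now at (row=3, col=3)
  F3: move forward 3, now at (row=3, col=0)
  L: turn left, now facing South
  F4: move forward 1/4 (blocked), now at (row=4, col=0)
  R: turn right, now facing West
  L: turn left, now facing South
Final: (row=4, col=0), facing South

Answer: Final position: (row=4, col=0), facing South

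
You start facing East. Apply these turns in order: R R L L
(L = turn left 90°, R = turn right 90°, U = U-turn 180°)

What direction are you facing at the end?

Start: East
  R (right (90° clockwise)) -> South
  R (right (90° clockwise)) -> West
  L (left (90° counter-clockwise)) -> South
  L (left (90° counter-clockwise)) -> East
Final: East

Answer: Final heading: East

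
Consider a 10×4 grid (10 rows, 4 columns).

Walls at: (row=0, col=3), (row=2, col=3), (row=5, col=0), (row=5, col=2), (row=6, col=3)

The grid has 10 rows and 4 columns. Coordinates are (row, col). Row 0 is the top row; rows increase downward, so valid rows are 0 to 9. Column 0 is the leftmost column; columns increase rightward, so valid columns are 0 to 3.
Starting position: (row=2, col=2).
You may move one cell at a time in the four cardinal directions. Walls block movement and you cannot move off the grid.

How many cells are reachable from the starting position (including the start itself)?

BFS flood-fill from (row=2, col=2):
  Distance 0: (row=2, col=2)
  Distance 1: (row=1, col=2), (row=2, col=1), (row=3, col=2)
  Distance 2: (row=0, col=2), (row=1, col=1), (row=1, col=3), (row=2, col=0), (row=3, col=1), (row=3, col=3), (row=4, col=2)
  Distance 3: (row=0, col=1), (row=1, col=0), (row=3, col=0), (row=4, col=1), (row=4, col=3)
  Distance 4: (row=0, col=0), (row=4, col=0), (row=5, col=1), (row=5, col=3)
  Distance 5: (row=6, col=1)
  Distance 6: (row=6, col=0), (row=6, col=2), (row=7, col=1)
  Distance 7: (row=7, col=0), (row=7, col=2), (row=8, col=1)
  Distance 8: (row=7, col=3), (row=8, col=0), (row=8, col=2), (row=9, col=1)
  Distance 9: (row=8, col=3), (row=9, col=0), (row=9, col=2)
  Distance 10: (row=9, col=3)
Total reachable: 35 (grid has 35 open cells total)

Answer: Reachable cells: 35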